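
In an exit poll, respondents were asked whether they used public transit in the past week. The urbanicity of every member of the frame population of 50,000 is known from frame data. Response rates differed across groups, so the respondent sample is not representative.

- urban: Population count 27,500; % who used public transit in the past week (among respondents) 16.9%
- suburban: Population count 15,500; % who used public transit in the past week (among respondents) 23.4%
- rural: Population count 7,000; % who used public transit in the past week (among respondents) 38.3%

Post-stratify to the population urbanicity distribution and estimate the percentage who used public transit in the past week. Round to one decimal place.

21.9%

Post-stratification weights by population share, not respondent share:
  urban: (27,500/50,000) × 16.9 = 9.295
  suburban: (15,500/50,000) × 23.4 = 7.254
  rural: (7,000/50,000) × 38.3 = 5.362
Post-stratified estimate = 21.911 → 21.9%.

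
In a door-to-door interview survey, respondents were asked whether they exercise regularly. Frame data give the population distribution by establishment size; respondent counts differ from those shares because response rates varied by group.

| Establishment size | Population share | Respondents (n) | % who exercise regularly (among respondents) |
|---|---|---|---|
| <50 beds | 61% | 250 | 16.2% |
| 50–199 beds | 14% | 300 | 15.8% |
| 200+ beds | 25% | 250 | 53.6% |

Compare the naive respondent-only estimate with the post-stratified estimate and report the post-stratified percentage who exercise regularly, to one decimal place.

Without adjustment, the pooled respondent share is:
  (250/800)×16.2 + (300/800)×15.8 + (250/800)×53.6 = 27.7375%
Post-stratifying to population shares instead:
  0.61×16.2 + 0.14×15.8 + 0.25×53.6 = 25.494%

25.5%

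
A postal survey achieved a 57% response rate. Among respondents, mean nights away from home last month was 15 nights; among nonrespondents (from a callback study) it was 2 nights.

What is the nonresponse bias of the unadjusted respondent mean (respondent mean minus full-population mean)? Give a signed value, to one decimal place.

Nonresponse fraction = 1 − 0.57 = 0.43.
Bias = (nonresponse fraction) × (respondent mean − nonrespondent mean)
     = 0.43 × (15 − 2) = 0.43 × 13 = 5.59.

+5.6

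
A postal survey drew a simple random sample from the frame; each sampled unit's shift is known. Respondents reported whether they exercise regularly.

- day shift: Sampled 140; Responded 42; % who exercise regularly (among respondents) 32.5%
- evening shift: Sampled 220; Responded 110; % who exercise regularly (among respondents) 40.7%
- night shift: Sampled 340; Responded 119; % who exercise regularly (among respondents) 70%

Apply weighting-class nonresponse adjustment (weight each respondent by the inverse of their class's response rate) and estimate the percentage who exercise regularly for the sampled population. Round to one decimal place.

Response rates by class: day shift 42/140 = 30%, evening shift 110/220 = 50%, night shift 119/340 = 35%.
With weight = n_sampled/n_responded per class, the weighted class total is n_sampled:
  day shift: 140 × 32.5 = 4550
  evening shift: 220 × 40.7 = 8954
  night shift: 340 × 70 = 23,800
Adjusted estimate = 37,304 / 700 = 53.2914 → 53.3%.

53.3%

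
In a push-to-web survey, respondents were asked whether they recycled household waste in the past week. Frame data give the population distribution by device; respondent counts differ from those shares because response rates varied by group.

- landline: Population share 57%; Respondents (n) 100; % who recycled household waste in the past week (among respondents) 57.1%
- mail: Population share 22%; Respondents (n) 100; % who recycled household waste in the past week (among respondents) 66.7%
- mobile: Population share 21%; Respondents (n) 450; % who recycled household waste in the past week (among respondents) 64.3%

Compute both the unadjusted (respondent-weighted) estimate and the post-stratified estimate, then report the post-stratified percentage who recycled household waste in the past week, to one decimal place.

60.7%

Unadjusted (pooled respondent) estimate weights by respondent counts:
  (100/650)×57.1 + (100/650)×66.7 + (450/650)×64.3 = 63.5615%
Reweighting by population device shares:
  0.57×57.1 + 0.22×66.7 + 0.21×64.3 = 60.724%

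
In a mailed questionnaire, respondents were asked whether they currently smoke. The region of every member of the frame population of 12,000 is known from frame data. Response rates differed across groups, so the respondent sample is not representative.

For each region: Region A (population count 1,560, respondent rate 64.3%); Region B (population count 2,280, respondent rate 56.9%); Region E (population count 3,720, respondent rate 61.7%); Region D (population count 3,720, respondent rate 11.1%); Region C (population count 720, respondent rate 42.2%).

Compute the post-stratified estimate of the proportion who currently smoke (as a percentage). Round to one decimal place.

Reweight to the known region distribution:
  Region A: (1,560/12,000) × 64.3 = 8.359
  Region B: (2,280/12,000) × 56.9 = 10.811
  Region E: (3,720/12,000) × 61.7 = 19.127
  Region D: (3,720/12,000) × 11.1 = 3.441
  Region C: (720/12,000) × 42.2 = 2.532
Post-stratified estimate = 44.27 → 44.3%.

44.3%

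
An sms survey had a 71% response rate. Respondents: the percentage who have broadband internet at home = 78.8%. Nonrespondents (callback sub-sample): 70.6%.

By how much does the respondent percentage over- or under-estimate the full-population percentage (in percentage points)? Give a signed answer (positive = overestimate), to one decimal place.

Nonresponse fraction = 1 − 0.71 = 0.29.
Bias = (nonresponse fraction) × (respondent percentage − nonrespondent percentage)
     = 0.29 × (78.8 − 70.6) = 0.29 × 8.2 = 2.378.

+2.4 percentage points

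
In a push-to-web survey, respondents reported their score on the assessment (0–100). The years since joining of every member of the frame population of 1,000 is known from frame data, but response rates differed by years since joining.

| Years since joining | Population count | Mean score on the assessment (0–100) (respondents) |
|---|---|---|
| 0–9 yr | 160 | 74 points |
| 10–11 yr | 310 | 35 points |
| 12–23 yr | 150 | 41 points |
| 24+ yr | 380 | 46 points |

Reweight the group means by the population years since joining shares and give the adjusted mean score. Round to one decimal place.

Each cell contributes population-share × respondent value:
  0–9 yr: (160/1,000) × 74 = 11.84
  10–11 yr: (310/1,000) × 35 = 10.85
  12–23 yr: (150/1,000) × 41 = 6.15
  24+ yr: (380/1,000) × 46 = 17.48
Post-stratified estimate = 46.32 → 46.3.

46.3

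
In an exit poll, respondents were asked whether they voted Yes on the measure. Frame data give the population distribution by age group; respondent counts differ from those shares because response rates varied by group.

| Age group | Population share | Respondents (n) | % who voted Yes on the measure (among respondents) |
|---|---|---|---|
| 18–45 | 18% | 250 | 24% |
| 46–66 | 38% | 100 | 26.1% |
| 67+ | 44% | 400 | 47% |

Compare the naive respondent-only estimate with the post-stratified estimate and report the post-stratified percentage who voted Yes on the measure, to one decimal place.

Naive respondent-only estimate (weights = respondent counts):
  (250/750)×24 + (100/750)×26.1 + (400/750)×47 = 36.5467%
Post-stratifying to population shares instead:
  0.18×24 + 0.38×26.1 + 0.44×47 = 34.918%

34.9%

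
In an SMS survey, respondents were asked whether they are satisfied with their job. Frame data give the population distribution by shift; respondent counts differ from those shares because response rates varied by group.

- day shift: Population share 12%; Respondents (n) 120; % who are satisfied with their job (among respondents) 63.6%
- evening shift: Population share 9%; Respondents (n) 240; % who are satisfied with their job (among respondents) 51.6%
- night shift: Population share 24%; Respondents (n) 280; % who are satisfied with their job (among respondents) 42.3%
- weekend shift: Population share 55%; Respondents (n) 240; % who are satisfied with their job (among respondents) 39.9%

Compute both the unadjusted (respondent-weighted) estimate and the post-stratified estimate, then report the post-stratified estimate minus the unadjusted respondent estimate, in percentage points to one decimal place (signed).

Without adjustment, the pooled respondent share is:
  (120/880)×63.6 + (240/880)×51.6 + (280/880)×42.3 + (240/880)×39.9 = 47.0864%
Post-stratified estimate weights by population shares:
  0.12×63.6 + 0.09×51.6 + 0.24×42.3 + 0.55×39.9 = 44.373%
Difference = 44.373 − 47.0864 = -2.7134 pp.

-2.7 percentage points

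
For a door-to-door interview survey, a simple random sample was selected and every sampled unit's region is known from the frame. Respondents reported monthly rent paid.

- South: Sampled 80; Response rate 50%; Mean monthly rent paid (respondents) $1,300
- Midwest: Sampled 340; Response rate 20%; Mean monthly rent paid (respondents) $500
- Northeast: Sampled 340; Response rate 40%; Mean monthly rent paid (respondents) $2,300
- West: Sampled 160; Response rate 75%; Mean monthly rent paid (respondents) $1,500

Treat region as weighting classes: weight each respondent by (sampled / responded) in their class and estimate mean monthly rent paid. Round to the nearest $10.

Inverse-response-rate weighting restores each class to its sampled count, so class totals weight by n_sampled:
  South: 80 × 1300 = 104,000
  Midwest: 340 × 500 = 170,000
  Northeast: 340 × 2300 = 782,000
  West: 160 × 1500 = 240,000
Adjusted estimate = 1,296,000 / 920 = 1408.7 → $1,410.

$1,410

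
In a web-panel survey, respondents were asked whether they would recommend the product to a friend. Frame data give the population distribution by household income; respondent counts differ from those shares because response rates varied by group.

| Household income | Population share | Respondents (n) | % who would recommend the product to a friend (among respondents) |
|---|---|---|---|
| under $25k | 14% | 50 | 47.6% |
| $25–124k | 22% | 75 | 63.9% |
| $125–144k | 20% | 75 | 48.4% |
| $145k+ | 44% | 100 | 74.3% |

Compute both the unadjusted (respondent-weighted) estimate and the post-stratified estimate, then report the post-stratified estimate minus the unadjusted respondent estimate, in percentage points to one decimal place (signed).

+2.3 percentage points

Unadjusted (pooled respondent) estimate weights by respondent counts:
  (50/300)×47.6 + (75/300)×63.9 + (75/300)×48.4 + (100/300)×74.3 = 60.775%
Post-stratifying to population shares instead:
  0.14×47.6 + 0.22×63.9 + 0.2×48.4 + 0.44×74.3 = 63.094%
Difference = 63.094 − 60.775 = 2.319 pp.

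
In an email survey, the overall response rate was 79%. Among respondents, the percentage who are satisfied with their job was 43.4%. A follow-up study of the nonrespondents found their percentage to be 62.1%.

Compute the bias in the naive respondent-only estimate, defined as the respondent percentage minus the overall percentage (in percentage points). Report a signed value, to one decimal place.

Nonresponse fraction = 1 − 0.79 = 0.21.
Bias = (nonresponse fraction) × (respondent percentage − nonrespondent percentage)
     = 0.21 × (43.4 − 62.1) = 0.21 × -18.7 = -3.927.

-3.9 percentage points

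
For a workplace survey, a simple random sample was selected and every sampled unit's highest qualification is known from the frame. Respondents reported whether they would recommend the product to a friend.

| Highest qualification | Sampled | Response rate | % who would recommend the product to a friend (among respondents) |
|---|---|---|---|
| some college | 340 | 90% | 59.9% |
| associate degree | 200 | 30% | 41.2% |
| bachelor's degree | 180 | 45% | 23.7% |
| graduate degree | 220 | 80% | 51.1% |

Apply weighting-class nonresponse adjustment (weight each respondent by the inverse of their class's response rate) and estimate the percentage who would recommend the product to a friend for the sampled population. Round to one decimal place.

46.9%

Each respondent's weight = sampled/responded in their class; summing within a class gives n_sampled, so:
  some college: 340 × 59.9 = 20,366
  associate degree: 200 × 41.2 = 8240
  bachelor's degree: 180 × 23.7 = 4266
  graduate degree: 220 × 51.1 = 11,242
Adjusted estimate = 44,114 / 940 = 46.9298 → 46.9%.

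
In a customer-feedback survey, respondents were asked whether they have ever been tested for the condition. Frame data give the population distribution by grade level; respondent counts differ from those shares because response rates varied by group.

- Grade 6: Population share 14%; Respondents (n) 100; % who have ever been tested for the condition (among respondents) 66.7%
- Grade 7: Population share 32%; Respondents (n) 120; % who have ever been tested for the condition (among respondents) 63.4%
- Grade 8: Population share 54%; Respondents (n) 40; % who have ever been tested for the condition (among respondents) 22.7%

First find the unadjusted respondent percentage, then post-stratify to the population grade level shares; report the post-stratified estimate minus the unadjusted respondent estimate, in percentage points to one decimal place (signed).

-16.5 percentage points

Without adjustment, the pooled respondent share is:
  (100/260)×66.7 + (120/260)×63.4 + (40/260)×22.7 = 58.4077%
Reweighting by population grade level shares:
  0.14×66.7 + 0.32×63.4 + 0.54×22.7 = 41.884%
Difference = 41.884 − 58.4077 = -16.5237 pp.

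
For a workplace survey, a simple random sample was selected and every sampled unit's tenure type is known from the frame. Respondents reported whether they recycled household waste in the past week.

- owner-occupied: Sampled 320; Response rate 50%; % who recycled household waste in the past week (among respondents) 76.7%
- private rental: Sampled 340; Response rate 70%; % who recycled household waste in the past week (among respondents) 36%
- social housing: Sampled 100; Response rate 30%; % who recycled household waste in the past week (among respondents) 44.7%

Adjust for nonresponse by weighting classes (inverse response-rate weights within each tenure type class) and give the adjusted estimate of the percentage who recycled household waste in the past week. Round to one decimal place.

54.3%

With weight = n_sampled/n_responded per class, the weighted class total is n_sampled:
  owner-occupied: 320 × 76.7 = 24,544
  private rental: 340 × 36 = 12,240
  social housing: 100 × 44.7 = 4470
Adjusted estimate = 41,254 / 760 = 54.2816 → 54.3%.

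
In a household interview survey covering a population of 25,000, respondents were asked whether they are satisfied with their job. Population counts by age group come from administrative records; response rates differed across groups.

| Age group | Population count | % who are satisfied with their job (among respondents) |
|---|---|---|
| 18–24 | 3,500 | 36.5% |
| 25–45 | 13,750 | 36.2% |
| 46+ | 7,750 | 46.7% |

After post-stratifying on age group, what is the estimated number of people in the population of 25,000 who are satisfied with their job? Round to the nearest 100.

9,900

Estimated count per cell = population count × respondent percentage:
  18–24: 3,500 × 36.5% = 1277.5
  25–45: 13,750 × 36.2% = 4977.5
  46+: 7,750 × 46.7% = 3619.25
Estimated total = 9874.25 → 9,900.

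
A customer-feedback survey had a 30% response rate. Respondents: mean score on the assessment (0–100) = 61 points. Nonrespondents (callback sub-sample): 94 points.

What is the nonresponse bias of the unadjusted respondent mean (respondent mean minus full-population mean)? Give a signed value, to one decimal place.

-23.1

Nonresponse fraction = 1 − 0.3 = 0.7.
Bias = (nonresponse fraction) × (respondent mean − nonrespondent mean)
     = 0.7 × (61 − 94) = 0.7 × -33 = -23.1.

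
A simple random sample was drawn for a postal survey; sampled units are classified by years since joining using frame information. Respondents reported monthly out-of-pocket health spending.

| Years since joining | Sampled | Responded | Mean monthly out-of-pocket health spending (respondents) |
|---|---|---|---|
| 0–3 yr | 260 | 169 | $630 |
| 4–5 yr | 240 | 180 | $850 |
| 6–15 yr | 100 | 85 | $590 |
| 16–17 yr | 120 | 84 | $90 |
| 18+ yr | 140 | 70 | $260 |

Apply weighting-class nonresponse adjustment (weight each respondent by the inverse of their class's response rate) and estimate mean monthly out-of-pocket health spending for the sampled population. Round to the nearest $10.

Class response rates: 0–3 yr 169/260 = 65%, 4–5 yr 180/240 = 75%, 6–15 yr 85/100 = 85%, 16–17 yr 84/120 = 70%, 18+ yr 70/140 = 50%.
With weight = n_sampled/n_responded per class, the weighted class total is n_sampled:
  0–3 yr: 260 × 630 = 163,800
  4–5 yr: 240 × 850 = 204,000
  6–15 yr: 100 × 590 = 59,000
  16–17 yr: 120 × 90 = 10,800
  18+ yr: 140 × 260 = 36,400
Adjusted estimate = 474,000 / 860 = 551.163 → $550.

$550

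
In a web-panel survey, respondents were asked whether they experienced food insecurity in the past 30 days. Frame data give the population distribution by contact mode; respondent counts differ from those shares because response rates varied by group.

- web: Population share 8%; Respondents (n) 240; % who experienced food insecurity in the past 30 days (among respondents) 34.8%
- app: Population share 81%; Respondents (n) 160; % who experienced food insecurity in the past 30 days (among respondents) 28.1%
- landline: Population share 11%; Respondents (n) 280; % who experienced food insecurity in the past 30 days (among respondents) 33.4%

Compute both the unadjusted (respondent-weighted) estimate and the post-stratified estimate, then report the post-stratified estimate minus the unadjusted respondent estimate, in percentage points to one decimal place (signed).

-3.4 percentage points

Without adjustment, the pooled respondent share is:
  (240/680)×34.8 + (160/680)×28.1 + (280/680)×33.4 = 32.6471%
Post-stratifying to population shares instead:
  0.08×34.8 + 0.81×28.1 + 0.11×33.4 = 29.219%
Difference = 29.219 − 32.6471 = -3.4281 pp.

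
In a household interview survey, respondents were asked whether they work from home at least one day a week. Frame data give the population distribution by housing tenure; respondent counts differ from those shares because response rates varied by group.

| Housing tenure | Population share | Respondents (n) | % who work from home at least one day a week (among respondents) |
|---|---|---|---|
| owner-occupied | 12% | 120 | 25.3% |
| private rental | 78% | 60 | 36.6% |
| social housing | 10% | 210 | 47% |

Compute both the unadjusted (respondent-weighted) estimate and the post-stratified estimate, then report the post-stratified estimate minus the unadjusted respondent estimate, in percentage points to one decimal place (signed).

Unadjusted (pooled respondent) estimate weights by respondent counts:
  (120/390)×25.3 + (60/390)×36.6 + (210/390)×47 = 38.7231%
Post-stratifying to population shares instead:
  0.12×25.3 + 0.78×36.6 + 0.1×47 = 36.284%
Difference = 36.284 − 38.7231 = -2.4391 pp.

-2.4 percentage points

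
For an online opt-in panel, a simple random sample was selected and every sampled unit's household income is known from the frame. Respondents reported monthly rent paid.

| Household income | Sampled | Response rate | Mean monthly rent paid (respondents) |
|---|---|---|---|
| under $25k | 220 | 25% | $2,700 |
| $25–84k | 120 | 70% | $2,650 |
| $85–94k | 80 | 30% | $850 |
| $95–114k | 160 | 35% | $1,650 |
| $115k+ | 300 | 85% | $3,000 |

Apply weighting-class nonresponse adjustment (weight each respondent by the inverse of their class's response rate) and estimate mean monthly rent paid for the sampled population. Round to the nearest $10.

$2,440

Inverse-response-rate weighting restores each class to its sampled count, so class totals weight by n_sampled:
  under $25k: 220 × 2700 = 594,000
  $25–84k: 120 × 2650 = 318,000
  $85–94k: 80 × 850 = 68,000
  $95–114k: 160 × 1650 = 264,000
  $115k+: 300 × 3000 = 900,000
Adjusted estimate = 2,144,000 / 880 = 2436.36 → $2,440.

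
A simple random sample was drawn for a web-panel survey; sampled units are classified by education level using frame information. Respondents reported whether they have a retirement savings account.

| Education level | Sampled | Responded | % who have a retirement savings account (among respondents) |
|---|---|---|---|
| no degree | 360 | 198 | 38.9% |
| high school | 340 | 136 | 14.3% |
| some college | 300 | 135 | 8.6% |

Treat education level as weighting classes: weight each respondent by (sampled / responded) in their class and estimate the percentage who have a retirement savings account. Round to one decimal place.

Response rates by class: no degree 198/360 = 55%, high school 136/340 = 40%, some college 135/300 = 45%.
Inverse-response-rate weighting restores each class to its sampled count, so class totals weight by n_sampled:
  no degree: 360 × 38.9 = 14,004
  high school: 340 × 14.3 = 4862
  some college: 300 × 8.6 = 2580
Adjusted estimate = 21,446 / 1,000 = 21.446 → 21.4%.

21.4%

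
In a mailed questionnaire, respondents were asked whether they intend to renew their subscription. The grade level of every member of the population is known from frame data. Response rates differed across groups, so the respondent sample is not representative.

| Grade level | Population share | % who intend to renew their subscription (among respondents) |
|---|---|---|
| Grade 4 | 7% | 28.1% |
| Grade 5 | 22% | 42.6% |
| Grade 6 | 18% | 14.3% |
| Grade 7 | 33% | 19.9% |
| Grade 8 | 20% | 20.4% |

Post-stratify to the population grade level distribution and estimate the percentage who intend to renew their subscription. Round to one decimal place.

Weight each group's respondent value by its population share:
  Grade 4: 0.07 × 28.1 = 1.967
  Grade 5: 0.22 × 42.6 = 9.372
  Grade 6: 0.18 × 14.3 = 2.574
  Grade 7: 0.33 × 19.9 = 6.567
  Grade 8: 0.2 × 20.4 = 4.08
Post-stratified estimate = 24.56 → 24.6%.

24.6%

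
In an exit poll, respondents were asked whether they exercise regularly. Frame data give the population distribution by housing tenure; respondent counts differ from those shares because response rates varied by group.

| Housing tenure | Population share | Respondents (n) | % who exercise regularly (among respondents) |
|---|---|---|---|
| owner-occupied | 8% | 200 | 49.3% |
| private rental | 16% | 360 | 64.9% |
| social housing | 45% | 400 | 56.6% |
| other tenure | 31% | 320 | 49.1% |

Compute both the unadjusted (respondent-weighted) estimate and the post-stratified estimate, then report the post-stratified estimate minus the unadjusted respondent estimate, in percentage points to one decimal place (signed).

-0.9 percentage points

Naive respondent-only estimate (weights = respondent counts):
  (200/1280)×49.3 + (360/1280)×64.9 + (400/1280)×56.6 + (320/1280)×49.1 = 55.9188%
Post-stratifying to population shares instead:
  0.08×49.3 + 0.16×64.9 + 0.45×56.6 + 0.31×49.1 = 55.019%
Difference = 55.019 − 55.9188 = -0.8997 pp.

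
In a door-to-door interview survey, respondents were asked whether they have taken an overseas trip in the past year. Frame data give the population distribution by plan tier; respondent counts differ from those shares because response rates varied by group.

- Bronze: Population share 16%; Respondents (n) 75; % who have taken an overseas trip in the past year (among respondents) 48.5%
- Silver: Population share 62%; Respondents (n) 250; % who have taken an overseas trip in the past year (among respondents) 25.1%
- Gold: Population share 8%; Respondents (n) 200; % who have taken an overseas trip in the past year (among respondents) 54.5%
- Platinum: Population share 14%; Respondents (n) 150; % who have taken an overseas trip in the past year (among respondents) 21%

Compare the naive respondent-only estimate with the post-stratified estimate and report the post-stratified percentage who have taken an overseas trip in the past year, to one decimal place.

Naive respondent-only estimate (weights = respondent counts):
  (75/675)×48.5 + (250/675)×25.1 + (200/675)×54.5 + (150/675)×21 = 35.5%
Reweighting by population plan tier shares:
  0.16×48.5 + 0.62×25.1 + 0.08×54.5 + 0.14×21 = 30.622%

30.6%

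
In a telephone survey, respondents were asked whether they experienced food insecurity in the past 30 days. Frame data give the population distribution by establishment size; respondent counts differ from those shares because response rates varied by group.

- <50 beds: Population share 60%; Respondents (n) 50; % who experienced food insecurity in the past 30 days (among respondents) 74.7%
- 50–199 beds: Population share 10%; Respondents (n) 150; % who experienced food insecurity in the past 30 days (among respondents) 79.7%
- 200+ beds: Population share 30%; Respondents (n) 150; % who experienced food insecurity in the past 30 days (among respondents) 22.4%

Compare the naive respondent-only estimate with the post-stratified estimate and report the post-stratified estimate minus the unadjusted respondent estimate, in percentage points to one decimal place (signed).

+5.1 percentage points

Without adjustment, the pooled respondent share is:
  (50/350)×74.7 + (150/350)×79.7 + (150/350)×22.4 = 54.4286%
Post-stratified estimate weights by population shares:
  0.6×74.7 + 0.1×79.7 + 0.3×22.4 = 59.51%
Difference = 59.51 − 54.4286 = 5.0814 pp.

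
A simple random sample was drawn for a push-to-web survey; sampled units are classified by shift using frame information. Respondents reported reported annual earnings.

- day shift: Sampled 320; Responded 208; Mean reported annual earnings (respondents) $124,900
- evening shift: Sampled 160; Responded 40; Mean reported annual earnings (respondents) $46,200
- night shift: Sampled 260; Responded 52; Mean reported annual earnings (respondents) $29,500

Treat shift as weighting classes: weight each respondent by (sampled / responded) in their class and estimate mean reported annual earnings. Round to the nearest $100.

Class response rates: day shift 208/320 = 65%, evening shift 40/160 = 25%, night shift 52/260 = 20%.
With weight = n_sampled/n_responded per class, the weighted class total is n_sampled:
  day shift: 320 × 124,900 = 39,968,000
  evening shift: 160 × 46,200 = 7,392,000
  night shift: 260 × 29,500 = 7,670,000
Adjusted estimate = 55,030,000 / 740 = 74364.9 → $74,400.

$74,400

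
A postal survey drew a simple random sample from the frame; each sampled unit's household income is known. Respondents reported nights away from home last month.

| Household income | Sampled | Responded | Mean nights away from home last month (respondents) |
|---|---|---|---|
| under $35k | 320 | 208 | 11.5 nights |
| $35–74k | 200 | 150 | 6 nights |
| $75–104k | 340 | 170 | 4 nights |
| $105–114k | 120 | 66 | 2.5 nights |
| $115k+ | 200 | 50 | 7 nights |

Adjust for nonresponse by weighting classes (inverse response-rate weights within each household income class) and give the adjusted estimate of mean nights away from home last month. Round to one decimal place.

6.7

Response rates by class: under $35k 208/320 = 65%, $35–74k 150/200 = 75%, $75–104k 170/340 = 50%, $105–114k 66/120 = 55%, $115k+ 50/200 = 25%.
With weight = n_sampled/n_responded per class, the weighted class total is n_sampled:
  under $35k: 320 × 11.5 = 3680
  $35–74k: 200 × 6 = 1200
  $75–104k: 340 × 4 = 1360
  $105–114k: 120 × 2.5 = 300
  $115k+: 200 × 7 = 1400
Adjusted estimate = 7940 / 1,180 = 6.72881 → 6.7.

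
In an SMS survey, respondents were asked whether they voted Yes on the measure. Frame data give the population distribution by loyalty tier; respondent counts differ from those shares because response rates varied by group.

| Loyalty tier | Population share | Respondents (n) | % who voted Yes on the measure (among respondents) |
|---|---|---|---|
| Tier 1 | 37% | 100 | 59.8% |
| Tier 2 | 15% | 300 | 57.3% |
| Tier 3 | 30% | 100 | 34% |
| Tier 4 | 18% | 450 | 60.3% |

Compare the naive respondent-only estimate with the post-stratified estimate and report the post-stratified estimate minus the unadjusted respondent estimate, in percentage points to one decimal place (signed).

Naive respondent-only estimate (weights = respondent counts):
  (100/950)×59.8 + (300/950)×57.3 + (100/950)×34 + (450/950)×60.3 = 56.5316%
Post-stratifying to population shares instead:
  0.37×59.8 + 0.15×57.3 + 0.3×34 + 0.18×60.3 = 51.775%
Difference = 51.775 − 56.5316 = -4.7566 pp.

-4.8 percentage points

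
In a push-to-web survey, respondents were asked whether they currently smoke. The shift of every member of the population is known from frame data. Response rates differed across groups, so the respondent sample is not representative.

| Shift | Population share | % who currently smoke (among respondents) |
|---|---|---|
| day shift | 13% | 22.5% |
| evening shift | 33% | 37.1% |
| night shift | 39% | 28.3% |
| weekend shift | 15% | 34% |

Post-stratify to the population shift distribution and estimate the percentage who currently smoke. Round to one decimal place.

31.3%

Reweight to the known shift distribution:
  day shift: 0.13 × 22.5 = 2.925
  evening shift: 0.33 × 37.1 = 12.243
  night shift: 0.39 × 28.3 = 11.037
  weekend shift: 0.15 × 34 = 5.1
Post-stratified estimate = 31.305 → 31.3%.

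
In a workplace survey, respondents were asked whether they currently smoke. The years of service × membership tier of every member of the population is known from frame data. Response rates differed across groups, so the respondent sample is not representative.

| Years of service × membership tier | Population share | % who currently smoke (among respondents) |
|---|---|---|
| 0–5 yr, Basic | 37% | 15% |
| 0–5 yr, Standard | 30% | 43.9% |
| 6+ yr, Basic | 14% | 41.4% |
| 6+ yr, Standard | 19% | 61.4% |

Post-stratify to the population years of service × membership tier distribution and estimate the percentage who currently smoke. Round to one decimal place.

36.2%

Weight each group's respondent value by its population share:
  0–5 yr, Basic: 0.37 × 15 = 5.55
  0–5 yr, Standard: 0.3 × 43.9 = 13.17
  6+ yr, Basic: 0.14 × 41.4 = 5.796
  6+ yr, Standard: 0.19 × 61.4 = 11.666
Post-stratified estimate = 36.182 → 36.2%.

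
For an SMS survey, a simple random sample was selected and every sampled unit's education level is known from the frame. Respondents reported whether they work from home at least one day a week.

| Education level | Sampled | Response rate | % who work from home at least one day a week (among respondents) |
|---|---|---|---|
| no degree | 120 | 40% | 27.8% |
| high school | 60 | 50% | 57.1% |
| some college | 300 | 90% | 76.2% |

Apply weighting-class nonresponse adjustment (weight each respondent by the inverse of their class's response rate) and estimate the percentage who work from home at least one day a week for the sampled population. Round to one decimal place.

Each respondent's weight = sampled/responded in their class; summing within a class gives n_sampled, so:
  no degree: 120 × 27.8 = 3336
  high school: 60 × 57.1 = 3426
  some college: 300 × 76.2 = 22,860
Adjusted estimate = 29,622 / 480 = 61.7125 → 61.7%.

61.7%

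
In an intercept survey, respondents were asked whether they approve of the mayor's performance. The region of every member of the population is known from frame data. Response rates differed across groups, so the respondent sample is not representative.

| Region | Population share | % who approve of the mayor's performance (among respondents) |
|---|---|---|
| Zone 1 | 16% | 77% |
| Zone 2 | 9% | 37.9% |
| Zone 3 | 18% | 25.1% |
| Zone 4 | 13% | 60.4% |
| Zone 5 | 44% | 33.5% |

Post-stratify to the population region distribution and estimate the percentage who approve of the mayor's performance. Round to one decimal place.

42.8%

Post-stratification weights by population share, not respondent share:
  Zone 1: 0.16 × 77 = 12.32
  Zone 2: 0.09 × 37.9 = 3.411
  Zone 3: 0.18 × 25.1 = 4.518
  Zone 4: 0.13 × 60.4 = 7.852
  Zone 5: 0.44 × 33.5 = 14.74
Post-stratified estimate = 42.841 → 42.8%.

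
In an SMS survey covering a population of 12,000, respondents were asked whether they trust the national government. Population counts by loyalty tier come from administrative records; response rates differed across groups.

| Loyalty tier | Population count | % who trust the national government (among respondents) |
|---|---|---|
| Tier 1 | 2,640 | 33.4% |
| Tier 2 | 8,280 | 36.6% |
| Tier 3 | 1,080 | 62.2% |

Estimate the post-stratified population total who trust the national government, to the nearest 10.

4,580

Estimated count per cell = population count × respondent percentage:
  Tier 1: 2,640 × 33.4% = 881.76
  Tier 2: 8,280 × 36.6% = 3030.48
  Tier 3: 1,080 × 62.2% = 671.76
Estimated total = 4584 → 4,580.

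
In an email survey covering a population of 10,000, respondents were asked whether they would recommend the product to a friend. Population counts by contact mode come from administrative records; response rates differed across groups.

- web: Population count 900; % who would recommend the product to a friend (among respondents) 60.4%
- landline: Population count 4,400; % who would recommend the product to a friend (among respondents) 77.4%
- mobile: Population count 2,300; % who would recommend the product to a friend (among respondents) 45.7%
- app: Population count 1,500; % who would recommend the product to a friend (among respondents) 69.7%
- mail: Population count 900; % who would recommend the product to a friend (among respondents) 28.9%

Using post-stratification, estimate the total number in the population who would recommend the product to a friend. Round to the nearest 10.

Apply each group's respondent rate to its population count:
  web: 900 × 60.4% = 543.6
  landline: 4,400 × 77.4% = 3405.6
  mobile: 2,300 × 45.7% = 1051.1
  app: 1,500 × 69.7% = 1045.5
  mail: 900 × 28.9% = 260.1
Estimated total = 6305.9 → 6,310.

6,310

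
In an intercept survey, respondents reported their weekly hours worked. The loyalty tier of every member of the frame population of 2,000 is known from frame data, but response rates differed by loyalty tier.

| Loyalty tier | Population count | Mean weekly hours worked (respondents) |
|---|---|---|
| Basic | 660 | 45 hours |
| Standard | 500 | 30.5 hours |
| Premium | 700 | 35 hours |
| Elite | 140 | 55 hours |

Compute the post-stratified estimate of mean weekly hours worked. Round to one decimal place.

Reweight to the known loyalty tier distribution:
  Basic: (660/2,000) × 45 = 14.85
  Standard: (500/2,000) × 30.5 = 7.625
  Premium: (700/2,000) × 35 = 12.25
  Elite: (140/2,000) × 55 = 3.85
Post-stratified estimate = 38.575 → 38.6.

38.6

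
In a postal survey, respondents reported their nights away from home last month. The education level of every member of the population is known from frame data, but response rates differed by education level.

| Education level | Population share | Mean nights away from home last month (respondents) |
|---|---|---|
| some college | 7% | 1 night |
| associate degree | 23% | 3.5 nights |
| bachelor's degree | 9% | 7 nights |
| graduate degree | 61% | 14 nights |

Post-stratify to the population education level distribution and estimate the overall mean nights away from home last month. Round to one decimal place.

10.0

Post-stratification weights by population share, not respondent share:
  some college: 0.07 × 1 = 0.07
  associate degree: 0.23 × 3.5 = 0.805
  bachelor's degree: 0.09 × 7 = 0.63
  graduate degree: 0.61 × 14 = 8.54
Post-stratified estimate = 10.045 → 10.0.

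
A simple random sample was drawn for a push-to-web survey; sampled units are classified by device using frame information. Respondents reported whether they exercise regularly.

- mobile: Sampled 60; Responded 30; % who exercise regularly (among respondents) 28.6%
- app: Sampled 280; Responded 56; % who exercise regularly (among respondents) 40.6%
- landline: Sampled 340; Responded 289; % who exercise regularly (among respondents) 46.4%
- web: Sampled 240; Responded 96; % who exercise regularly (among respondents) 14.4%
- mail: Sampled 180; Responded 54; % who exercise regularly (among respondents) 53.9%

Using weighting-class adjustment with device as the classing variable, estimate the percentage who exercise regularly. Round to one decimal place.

Response rates by class: mobile 30/60 = 50%, app 56/280 = 20%, landline 289/340 = 85%, web 96/240 = 40%, mail 54/180 = 30%.
Inverse-response-rate weighting restores each class to its sampled count, so class totals weight by n_sampled:
  mobile: 60 × 28.6 = 1716
  app: 280 × 40.6 = 11,368
  landline: 340 × 46.4 = 15,776
  web: 240 × 14.4 = 3456
  mail: 180 × 53.9 = 9702
Adjusted estimate = 42,018 / 1,100 = 38.1982 → 38.2%.

38.2%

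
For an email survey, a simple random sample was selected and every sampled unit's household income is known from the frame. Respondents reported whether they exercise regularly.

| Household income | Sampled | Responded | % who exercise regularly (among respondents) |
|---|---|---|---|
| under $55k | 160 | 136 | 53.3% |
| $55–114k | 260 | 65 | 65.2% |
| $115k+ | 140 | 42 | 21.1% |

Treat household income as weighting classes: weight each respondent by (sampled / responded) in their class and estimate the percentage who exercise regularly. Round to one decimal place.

50.8%

Response rates by class: under $55k 136/160 = 85%, $55–114k 65/260 = 25%, $115k+ 42/140 = 30%.
Inverse-response-rate weighting restores each class to its sampled count, so class totals weight by n_sampled:
  under $55k: 160 × 53.3 = 8528
  $55–114k: 260 × 65.2 = 16,952
  $115k+: 140 × 21.1 = 2954
Adjusted estimate = 28,434 / 560 = 50.775 → 50.8%.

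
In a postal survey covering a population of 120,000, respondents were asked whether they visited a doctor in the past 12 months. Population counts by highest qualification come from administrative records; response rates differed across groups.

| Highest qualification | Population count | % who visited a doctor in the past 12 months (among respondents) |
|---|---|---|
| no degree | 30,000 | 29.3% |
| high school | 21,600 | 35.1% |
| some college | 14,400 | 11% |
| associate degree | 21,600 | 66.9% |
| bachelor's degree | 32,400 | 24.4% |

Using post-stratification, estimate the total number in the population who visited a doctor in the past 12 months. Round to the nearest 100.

Estimated count per cell = population count × respondent percentage:
  no degree: 30,000 × 29.3% = 8790
  high school: 21,600 × 35.1% = 7581.6
  some college: 14,400 × 11% = 1584
  associate degree: 21,600 × 66.9% = 14450.4
  bachelor's degree: 32,400 × 24.4% = 7905.6
Estimated total = 40311.6 → 40,300.

40,300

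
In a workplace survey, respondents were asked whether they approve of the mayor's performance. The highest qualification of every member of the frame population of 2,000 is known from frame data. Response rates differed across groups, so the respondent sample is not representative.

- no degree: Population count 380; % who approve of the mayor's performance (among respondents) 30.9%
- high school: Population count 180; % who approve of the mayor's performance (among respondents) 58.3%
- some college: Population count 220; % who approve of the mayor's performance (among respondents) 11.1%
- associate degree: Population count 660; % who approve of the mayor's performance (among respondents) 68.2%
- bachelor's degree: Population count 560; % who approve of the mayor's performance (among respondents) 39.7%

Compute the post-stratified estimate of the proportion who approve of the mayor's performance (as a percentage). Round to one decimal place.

46.0%

Post-stratification weights by population share, not respondent share:
  no degree: (380/2,000) × 30.9 = 5.871
  high school: (180/2,000) × 58.3 = 5.247
  some college: (220/2,000) × 11.1 = 1.221
  associate degree: (660/2,000) × 68.2 = 22.506
  bachelor's degree: (560/2,000) × 39.7 = 11.116
Post-stratified estimate = 45.961 → 46.0%.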